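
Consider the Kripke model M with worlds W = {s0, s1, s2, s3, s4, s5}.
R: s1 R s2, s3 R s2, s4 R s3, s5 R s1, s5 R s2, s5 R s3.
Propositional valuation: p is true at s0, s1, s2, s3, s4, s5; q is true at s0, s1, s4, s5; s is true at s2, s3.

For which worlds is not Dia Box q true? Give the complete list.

s0, s2, s4

Let φ = not Dia Box q. Evaluate φ at each world:
  s0 (successors ∅): φ is true.
  s1 (successors {s2}): φ is false.
  s2 (successors ∅): φ is true.
  s3 (successors {s2}): φ is false.
  s4 (successors {s3}): φ is true.
  s5 (successors {s1, s2, s3}): φ is false.
For instance, at s1:
  At s1: Dia Box q is true, so not Dia Box q is false.
    At s1: Dia Box q requires Box q at some successor in {s2}.
      Box q holds at s2, so Dia Box q is true at s1.
Satisfying worlds: {s0, s2, s4}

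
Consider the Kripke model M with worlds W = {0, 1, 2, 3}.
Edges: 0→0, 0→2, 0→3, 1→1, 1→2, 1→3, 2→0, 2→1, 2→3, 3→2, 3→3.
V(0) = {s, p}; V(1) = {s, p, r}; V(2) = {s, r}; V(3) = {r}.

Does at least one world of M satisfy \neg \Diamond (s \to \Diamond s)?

Recall that \Diamond ψ holds at a world iff ψ holds at some accessible world.
Let φ = \neg \Diamond (s \to \Diamond s). Evaluate φ at each world:
  0 (successors {0, 2, 3}): φ is false.
  1 (successors {1, 2, 3}): φ is false.
  2 (successors {0, 1, 3}): φ is false.
  3 (successors {2, 3}): φ is false.
For instance, at 2:
  At 2: \Diamond (s \to \Diamond s) is true, so \neg \Diamond (s \to \Diamond s) is false.
    At 2: \Diamond (s \to \Diamond s) requires s \to \Diamond s at some successor in {0, 1, 3}.
      s \to \Diamond s holds at 0, so \Diamond (s \to \Diamond s) is true at 2.

No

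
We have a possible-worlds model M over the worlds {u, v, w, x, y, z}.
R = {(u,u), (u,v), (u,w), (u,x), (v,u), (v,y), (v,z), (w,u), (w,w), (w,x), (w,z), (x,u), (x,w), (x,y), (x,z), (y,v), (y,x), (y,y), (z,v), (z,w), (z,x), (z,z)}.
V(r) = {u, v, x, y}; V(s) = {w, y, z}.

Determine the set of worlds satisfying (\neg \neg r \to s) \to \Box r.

Let φ = (\neg \neg r \to s) \to \Box r. Evaluate φ at each world:
  u (successors {u, v, w, x}): φ is true.
  v (successors {u, y, z}): φ is true.
  w (successors {u, w, x, z}): φ is false.
  x (successors {u, w, y, z}): φ is true.
  y (successors {v, x, y}): φ is true.
  z (successors {v, w, x, z}): φ is false.
For instance, at y:
  At y: \neg \neg r \to s is true, \Box r is true, so (\neg \neg r \to s) \to \Box r is true.
    At y: \Box r requires r at every successor {v, x, y}.
      At v: r is true.
      At x: r is true.
      At y: r is true.
    So \Box r is true at y.
Satisfying worlds: {u, v, x, y}

u, v, x, y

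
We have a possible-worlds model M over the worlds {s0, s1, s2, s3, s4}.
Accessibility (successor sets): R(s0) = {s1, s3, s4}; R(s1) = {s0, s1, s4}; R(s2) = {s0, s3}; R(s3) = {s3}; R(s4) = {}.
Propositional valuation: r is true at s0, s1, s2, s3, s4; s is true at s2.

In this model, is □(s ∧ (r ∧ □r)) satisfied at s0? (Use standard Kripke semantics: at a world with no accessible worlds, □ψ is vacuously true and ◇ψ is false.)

No

Recall that □ψ holds at a world iff ψ holds at every accessible world, and ◇ψ holds iff ψ holds at some accessible world.
At s0: □(s ∧ (r ∧ □r)) requires s ∧ (r ∧ □r) at every successor {s1, s3, s4}.
  s ∧ (r ∧ □r) fails at s1, so □(s ∧ (r ∧ □r)) is false at s0.
    At s1: s is false, r ∧ □r is true, so s ∧ (r ∧ □r) is false.
      At s1: r is true, □r is true, so r ∧ □r is true.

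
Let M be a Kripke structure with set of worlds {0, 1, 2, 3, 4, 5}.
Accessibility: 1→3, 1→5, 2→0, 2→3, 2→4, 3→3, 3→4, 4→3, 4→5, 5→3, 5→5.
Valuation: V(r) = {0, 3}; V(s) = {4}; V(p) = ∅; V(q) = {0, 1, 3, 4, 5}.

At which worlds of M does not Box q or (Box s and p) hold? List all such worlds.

Recall that Box ψ holds at a world iff ψ holds at every accessible world, and Dia ψ holds iff ψ holds at some accessible world.
Let φ = not Box q or (Box s and p). Evaluate φ at each world:
  0 (successors ∅): φ is false.
  1 (successors {3, 5}): φ is false.
  2 (successors {0, 3, 4}): φ is false.
  3 (successors {3, 4}): φ is false.
  4 (successors {3, 5}): φ is false.
  5 (successors {3, 5}): φ is false.
For instance, at 3:
  At 3: not Box q is false, Box s and p is false, so not Box q or (Box s and p) is false.
    At 3: Box q is true, so not Box q is false.
      At 3: Box q requires q at every successor {3, 4}.
        At 3: q is true.
        At 4: q is true.
      So Box q is true at 3.
    At 3: Box s is false, p is false, so Box s and p is false.
      At 3: Box s requires s at every successor {3, 4}.
        s fails at 3, so Box s is false at 3.
Satisfying worlds: none.

none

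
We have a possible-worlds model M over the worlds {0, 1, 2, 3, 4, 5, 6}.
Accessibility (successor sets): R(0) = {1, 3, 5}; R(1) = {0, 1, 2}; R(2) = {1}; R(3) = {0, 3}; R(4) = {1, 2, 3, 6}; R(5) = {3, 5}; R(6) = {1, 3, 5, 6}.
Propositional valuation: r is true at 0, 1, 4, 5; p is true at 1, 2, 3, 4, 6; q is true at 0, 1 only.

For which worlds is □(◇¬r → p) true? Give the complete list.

Recall that □ψ holds at a world iff ψ holds at every accessible world, and ◇ψ holds iff ψ holds at some accessible world.
Let φ = □(◇¬r → p). Evaluate φ at each world:
  0 (successors {1, 3, 5}): φ is false.
  1 (successors {0, 1, 2}): φ is false.
  2 (successors {1}): φ is true.
  3 (successors {0, 3}): φ is false.
  4 (successors {1, 2, 3, 6}): φ is true.
  5 (successors {3, 5}): φ is false.
  6 (successors {1, 3, 5, 6}): φ is false.
For instance, at 6:
  At 6: □(◇¬r → p) requires ◇¬r → p at every successor {1, 3, 5, 6}.
    ◇¬r → p fails at 5, so □(◇¬r → p) is false at 6.
      At 5: ◇¬r is true, p is false, so ◇¬r → p is false.
Satisfying worlds: {2, 4}

2, 4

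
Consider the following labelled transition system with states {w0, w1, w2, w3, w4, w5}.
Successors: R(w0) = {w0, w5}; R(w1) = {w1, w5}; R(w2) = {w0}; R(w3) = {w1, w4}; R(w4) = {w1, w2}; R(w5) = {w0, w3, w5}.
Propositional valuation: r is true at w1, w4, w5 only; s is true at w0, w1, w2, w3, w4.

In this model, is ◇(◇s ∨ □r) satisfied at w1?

Recall that □ψ holds at a world iff ψ holds at every accessible world, and ◇ψ holds iff ψ holds at some accessible world.
At w1: ◇(◇s ∨ □r) requires ◇s ∨ □r at some successor in {w1, w5}.
  ◇s ∨ □r holds at w1, so ◇(◇s ∨ □r) is true at w1.
    At w1: ◇s is true, □r is true, so ◇s ∨ □r is true.
      At w1: ◇s requires s at some successor in {w1, w5}.
        s holds at w1, so ◇s is true at w1.
      At w1: □r requires r at every successor {w1, w5}.
        At w1: r is true.
        At w5: r is true.
      So □r is true at w1.

Yes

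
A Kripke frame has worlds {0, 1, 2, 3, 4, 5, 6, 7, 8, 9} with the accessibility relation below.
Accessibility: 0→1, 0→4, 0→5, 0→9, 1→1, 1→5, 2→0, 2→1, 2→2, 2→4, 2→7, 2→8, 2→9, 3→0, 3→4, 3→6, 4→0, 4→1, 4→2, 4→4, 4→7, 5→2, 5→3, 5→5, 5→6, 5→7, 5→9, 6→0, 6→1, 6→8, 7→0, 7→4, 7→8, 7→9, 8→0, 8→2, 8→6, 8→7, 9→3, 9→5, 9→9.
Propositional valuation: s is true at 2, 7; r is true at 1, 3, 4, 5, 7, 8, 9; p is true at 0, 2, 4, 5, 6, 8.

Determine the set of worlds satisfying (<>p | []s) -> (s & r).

7

Let φ = (<>p | []s) -> (s & r). Evaluate φ at each world:
  0 (successors {1, 4, 5, 9}): φ is false.
  1 (successors {1, 5}): φ is false.
  2 (successors {0, 1, 2, 4, 7, 8, 9}): φ is false.
  3 (successors {0, 4, 6}): φ is false.
  4 (successors {0, 1, 2, 4, 7}): φ is false.
  5 (successors {2, 3, 5, 6, 7, 9}): φ is false.
  6 (successors {0, 1, 8}): φ is false.
  7 (successors {0, 4, 8, 9}): φ is true.
  8 (successors {0, 2, 6, 7}): φ is false.
  9 (successors {3, 5, 9}): φ is false.
For instance, at 7:
  At 7: <>p | []s is true, s & r is true, so (<>p | []s) -> (s & r) is true.
    At 7: <>p is true, []s is false, so <>p | []s is true.
      At 7: <>p requires p at some successor in {0, 4, 8, 9}.
        p holds at 0, so <>p is true at 7.
      At 7: []s requires s at every successor {0, 4, 8, 9}.
        s fails at 0, so []s is false at 7.
Satisfying worlds: {7}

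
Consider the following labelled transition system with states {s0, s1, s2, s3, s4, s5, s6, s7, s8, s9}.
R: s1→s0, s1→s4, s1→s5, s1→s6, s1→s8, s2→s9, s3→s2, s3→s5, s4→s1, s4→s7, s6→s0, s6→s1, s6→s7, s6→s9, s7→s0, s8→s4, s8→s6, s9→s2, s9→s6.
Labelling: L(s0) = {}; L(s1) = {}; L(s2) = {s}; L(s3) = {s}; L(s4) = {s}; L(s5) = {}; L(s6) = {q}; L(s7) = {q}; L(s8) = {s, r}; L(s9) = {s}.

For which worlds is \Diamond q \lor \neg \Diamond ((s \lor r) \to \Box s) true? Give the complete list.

Let φ = \Diamond q \lor \neg \Diamond ((s \lor r) \to \Box s). Evaluate φ at each world:
  s0 (successors ∅): φ is true.
  s1 (successors {s0, s4, s5, s6, s8}): φ is true.
  s2 (successors {s9}): φ is true.
  s3 (successors {s2, s5}): φ is false.
  s4 (successors {s1, s7}): φ is true.
  s5 (successors ∅): φ is true.
  s6 (successors {s0, s1, s7, s9}): φ is true.
  s7 (successors {s0}): φ is false.
  s8 (successors {s4, s6}): φ is true.
  s9 (successors {s2, s6}): φ is true.
For instance, at s7:
  At s7: \Diamond q is false, \neg \Diamond ((s \lor r) \to \Box s) is false, so \Diamond q \lor \neg \Diamond ((s \lor r) \to \Box s) is false.
    At s7: \Diamond q requires q at some successor in {s0}.
      At s0: q is false.
    So \Diamond q is false at s7.
    At s7: \Diamond ((s \lor r) \to \Box s) is true, so \neg \Diamond ((s \lor r) \to \Box s) is false.
      At s7: \Diamond ((s \lor r) \to \Box s) requires (s \lor r) \to \Box s at some successor in {s0}.
        (s \lor r) \to \Box s holds at s0, so \Diamond ((s \lor r) \to \Box s) is true at s7.
Satisfying worlds: {s0, s1, s2, s4, s5, s6, s8, s9}

s0, s1, s2, s4, s5, s6, s8, s9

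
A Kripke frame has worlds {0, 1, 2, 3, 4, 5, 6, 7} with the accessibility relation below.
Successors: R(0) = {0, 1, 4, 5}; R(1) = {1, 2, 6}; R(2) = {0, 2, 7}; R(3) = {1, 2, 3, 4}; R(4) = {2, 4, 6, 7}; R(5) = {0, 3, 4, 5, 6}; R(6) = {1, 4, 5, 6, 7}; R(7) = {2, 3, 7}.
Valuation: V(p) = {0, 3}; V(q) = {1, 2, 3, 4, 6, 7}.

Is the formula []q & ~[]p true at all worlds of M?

Let φ = []q & ~[]p. Evaluate φ at each world:
  0 (successors {0, 1, 4, 5}): φ is false.
  1 (successors {1, 2, 6}): φ is true.
  2 (successors {0, 2, 7}): φ is false.
  3 (successors {1, 2, 3, 4}): φ is true.
  4 (successors {2, 4, 6, 7}): φ is true.
  5 (successors {0, 3, 4, 5, 6}): φ is false.
  6 (successors {1, 4, 5, 6, 7}): φ is false.
  7 (successors {2, 3, 7}): φ is true.
Detail at 0 (counterexample):
  At 0: []q is false, ~[]p is true, so []q & ~[]p is false.
    At 0: []q requires q at every successor {0, 1, 4, 5}.
      q fails at 0, so []q is false at 0.
    At 0: []p is false, so ~[]p is true.
      At 0: []p requires p at every successor {0, 1, 4, 5}.
        p fails at 1, so []p is false at 0.

No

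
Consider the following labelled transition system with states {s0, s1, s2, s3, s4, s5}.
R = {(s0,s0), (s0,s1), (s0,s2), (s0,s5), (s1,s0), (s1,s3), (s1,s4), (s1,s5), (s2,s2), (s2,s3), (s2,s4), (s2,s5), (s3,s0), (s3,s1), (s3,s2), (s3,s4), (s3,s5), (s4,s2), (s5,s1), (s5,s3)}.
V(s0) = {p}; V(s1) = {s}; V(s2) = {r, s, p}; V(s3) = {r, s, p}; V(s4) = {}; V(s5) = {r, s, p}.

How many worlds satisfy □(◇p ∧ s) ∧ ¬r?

1

Recall that □ψ holds at a world iff ψ holds at every accessible world, and ◇ψ holds iff ψ holds at some accessible world.
Let φ = □(◇p ∧ s) ∧ ¬r. Evaluate φ at each world:
  s0 (successors {s0, s1, s2, s5}): φ is false.
  s1 (successors {s0, s3, s4, s5}): φ is false.
  s2 (successors {s2, s3, s4, s5}): φ is false.
  s3 (successors {s0, s1, s2, s4, s5}): φ is false.
  s4 (successors {s2}): φ is true.
  s5 (successors {s1, s3}): φ is false.
For instance, at s5:
  At s5: □(◇p ∧ s) is true, ¬r is false, so □(◇p ∧ s) ∧ ¬r is false.
    At s5: □(◇p ∧ s) requires ◇p ∧ s at every successor {s1, s3}.
      At s1: ◇p ∧ s is true.
      At s3: ◇p ∧ s is true.
    So □(◇p ∧ s) is true at s5.
Satisfying worlds: {s4}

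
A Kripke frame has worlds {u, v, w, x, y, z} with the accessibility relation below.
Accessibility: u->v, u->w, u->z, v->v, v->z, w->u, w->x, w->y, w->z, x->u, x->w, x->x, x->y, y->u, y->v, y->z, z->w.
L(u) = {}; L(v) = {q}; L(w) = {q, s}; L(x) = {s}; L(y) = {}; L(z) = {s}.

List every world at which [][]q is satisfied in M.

Recall that []ψ holds at a world iff ψ holds at every accessible world, and <>ψ holds iff ψ holds at some accessible world.
Let φ = [][]q. Evaluate φ at each world:
  u (successors {v, w, z}): φ is false.
  v (successors {v, z}): φ is false.
  w (successors {u, x, y, z}): φ is false.
  x (successors {u, w, x, y}): φ is false.
  y (successors {u, v, z}): φ is false.
  z (successors {w}): φ is false.
For instance, at w:
  At w: [][]q requires []q at every successor {u, x, y, z}.
    []q fails at u, so [][]q is false at w.
      At u: []q requires q at every successor {v, w, z}.
        q fails at z, so []q is false at u.
Satisfying worlds: none.

none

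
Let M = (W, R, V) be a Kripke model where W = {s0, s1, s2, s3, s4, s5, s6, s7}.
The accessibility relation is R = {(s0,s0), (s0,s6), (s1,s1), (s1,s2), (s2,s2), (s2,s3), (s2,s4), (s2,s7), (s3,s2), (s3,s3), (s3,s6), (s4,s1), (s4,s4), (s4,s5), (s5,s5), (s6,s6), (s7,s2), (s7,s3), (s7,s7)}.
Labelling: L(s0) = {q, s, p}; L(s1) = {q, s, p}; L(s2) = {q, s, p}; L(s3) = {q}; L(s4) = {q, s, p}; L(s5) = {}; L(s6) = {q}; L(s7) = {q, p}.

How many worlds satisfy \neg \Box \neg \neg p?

Let φ = \neg \Box \neg \neg p. Evaluate φ at each world:
  s0 (successors {s0, s6}): φ is true.
  s1 (successors {s1, s2}): φ is false.
  s2 (successors {s2, s3, s4, s7}): φ is true.
  s3 (successors {s2, s3, s6}): φ is true.
  s4 (successors {s1, s4, s5}): φ is true.
  s5 (successors {s5}): φ is true.
  s6 (successors {s6}): φ is true.
  s7 (successors {s2, s3, s7}): φ is true.
For instance, at s3:
  At s3: \Box \neg \neg p is false, so \neg \Box \neg \neg p is true.
    At s3: \Box \neg \neg p requires \neg \neg p at every successor {s2, s3, s6}.
      \neg \neg p fails at s3, so \Box \neg \neg p is false at s3.
Satisfying worlds: {s0, s2, s3, s4, s5, s6, s7}

7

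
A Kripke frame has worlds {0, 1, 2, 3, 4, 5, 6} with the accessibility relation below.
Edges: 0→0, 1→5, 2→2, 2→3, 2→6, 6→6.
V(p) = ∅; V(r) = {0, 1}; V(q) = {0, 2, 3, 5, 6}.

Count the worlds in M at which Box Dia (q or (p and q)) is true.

Let φ = Box Dia (q or (p and q)). Evaluate φ at each world:
  0 (successors {0}): φ is true.
  1 (successors {5}): φ is false.
  2 (successors {2, 3, 6}): φ is false.
  3 (successors ∅): φ is true.
  4 (successors ∅): φ is true.
  5 (successors ∅): φ is true.
  6 (successors {6}): φ is true.
For instance, at 1:
  At 1: Box Dia (q or (p and q)) requires Dia (q or (p and q)) at every successor {5}.
    Dia (q or (p and q)) fails at 5, so Box Dia (q or (p and q)) is false at 1.
      At 5: no accessible worlds, so Dia (q or (p and q)) is false.
Satisfying worlds: {0, 3, 4, 5, 6}

5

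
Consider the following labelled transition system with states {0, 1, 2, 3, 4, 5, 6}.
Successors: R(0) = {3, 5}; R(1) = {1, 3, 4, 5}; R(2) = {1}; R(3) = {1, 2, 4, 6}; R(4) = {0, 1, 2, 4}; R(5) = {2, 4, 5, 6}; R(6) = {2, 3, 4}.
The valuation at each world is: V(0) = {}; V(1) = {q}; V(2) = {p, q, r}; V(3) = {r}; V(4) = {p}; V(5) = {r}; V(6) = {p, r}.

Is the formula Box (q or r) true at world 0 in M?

Yes

At 0: Box (q or r) requires q or r at every successor {3, 5}.
  At 3: q or r is true.
  At 5: q or r is true.
So Box (q or r) is true at 0.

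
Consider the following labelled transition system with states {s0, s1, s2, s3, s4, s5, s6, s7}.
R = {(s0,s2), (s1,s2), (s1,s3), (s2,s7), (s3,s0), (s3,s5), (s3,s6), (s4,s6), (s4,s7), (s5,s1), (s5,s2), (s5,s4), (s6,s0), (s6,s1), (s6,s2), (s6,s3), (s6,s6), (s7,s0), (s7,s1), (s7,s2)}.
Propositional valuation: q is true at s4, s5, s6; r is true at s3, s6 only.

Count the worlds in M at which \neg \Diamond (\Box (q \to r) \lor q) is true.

Let φ = \neg \Diamond (\Box (q \to r) \lor q). Evaluate φ at each world:
  s0 (successors {s2}): φ is false.
  s1 (successors {s2, s3}): φ is false.
  s2 (successors {s7}): φ is false.
  s3 (successors {s0, s5, s6}): φ is false.
  s4 (successors {s6, s7}): φ is false.
  s5 (successors {s1, s2, s4}): φ is false.
  s6 (successors {s0, s1, s2, s3, s6}): φ is false.
  s7 (successors {s0, s1, s2}): φ is false.
For instance, at s3:
  At s3: \Diamond (\Box (q \to r) \lor q) is true, so \neg \Diamond (\Box (q \to r) \lor q) is false.
    At s3: \Diamond (\Box (q \to r) \lor q) requires \Box (q \to r) \lor q at some successor in {s0, s5, s6}.
      \Box (q \to r) \lor q holds at s0, so \Diamond (\Box (q \to r) \lor q) is true at s3.
Satisfying worlds: none.

0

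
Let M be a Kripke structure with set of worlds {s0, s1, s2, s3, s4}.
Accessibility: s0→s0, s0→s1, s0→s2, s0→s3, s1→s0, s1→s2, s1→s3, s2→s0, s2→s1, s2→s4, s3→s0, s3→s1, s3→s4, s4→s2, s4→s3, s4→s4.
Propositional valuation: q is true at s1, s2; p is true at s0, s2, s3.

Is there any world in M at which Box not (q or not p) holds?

No

Let φ = Box not (q or not p). Evaluate φ at each world:
  s0 (successors {s0, s1, s2, s3}): φ is false.
  s1 (successors {s0, s2, s3}): φ is false.
  s2 (successors {s0, s1, s4}): φ is false.
  s3 (successors {s0, s1, s4}): φ is false.
  s4 (successors {s2, s3, s4}): φ is false.
For instance, at s4:
  At s4: Box not (q or not p) requires not (q or not p) at every successor {s2, s3, s4}.
    not (q or not p) fails at s2, so Box not (q or not p) is false at s4.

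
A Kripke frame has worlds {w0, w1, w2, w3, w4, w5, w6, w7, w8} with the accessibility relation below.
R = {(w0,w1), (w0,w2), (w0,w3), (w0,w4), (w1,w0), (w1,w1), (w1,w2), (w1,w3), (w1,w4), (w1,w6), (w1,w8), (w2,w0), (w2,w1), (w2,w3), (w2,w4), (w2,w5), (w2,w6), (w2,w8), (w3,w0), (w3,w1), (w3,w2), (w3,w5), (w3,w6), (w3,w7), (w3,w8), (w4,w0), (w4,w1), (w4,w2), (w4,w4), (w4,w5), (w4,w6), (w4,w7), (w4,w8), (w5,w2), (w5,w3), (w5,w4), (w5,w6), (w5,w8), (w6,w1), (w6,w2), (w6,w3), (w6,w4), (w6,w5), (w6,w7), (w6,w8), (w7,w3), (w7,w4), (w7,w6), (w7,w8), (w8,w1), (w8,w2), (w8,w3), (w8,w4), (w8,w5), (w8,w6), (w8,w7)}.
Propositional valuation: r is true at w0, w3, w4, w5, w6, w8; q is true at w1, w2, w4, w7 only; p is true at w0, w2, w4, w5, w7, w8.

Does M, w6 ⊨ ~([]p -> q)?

At w6: []p -> q is true, so ~([]p -> q) is false.
  At w6: []p is false, q is false, so []p -> q is true.
    At w6: []p requires p at every successor {w1, w2, w3, w4, w5, w7, w8}.
      p fails at w1, so []p is false at w6.

No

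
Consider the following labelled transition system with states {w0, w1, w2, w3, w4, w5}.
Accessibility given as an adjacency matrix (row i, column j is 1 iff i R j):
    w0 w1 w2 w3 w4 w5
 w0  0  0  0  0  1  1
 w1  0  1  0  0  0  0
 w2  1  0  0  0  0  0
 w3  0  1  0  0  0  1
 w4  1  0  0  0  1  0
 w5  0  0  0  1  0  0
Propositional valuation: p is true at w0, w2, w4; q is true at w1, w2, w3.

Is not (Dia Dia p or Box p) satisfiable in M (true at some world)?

Yes

Let φ = not (Dia Dia p or Box p). Evaluate φ at each world:
  w0 (successors {w4, w5}): φ is false.
  w1 (successors {w1}): φ is true.
  w2 (successors {w0}): φ is false.
  w3 (successors {w1, w5}): φ is true.
  w4 (successors {w0, w4}): φ is false.
  w5 (successors {w3}): φ is true.
Detail at w1 (witness):
  At w1: Dia Dia p or Box p is false, so not (Dia Dia p or Box p) is true.
    At w1: Dia Dia p is false, Box p is false, so Dia Dia p or Box p is false.
      At w1: Dia Dia p requires Dia p at some successor in {w1}.
        At w1: Dia p is false.
      So Dia Dia p is false at w1.
      At w1: Box p requires p at every successor {w1}.
        p fails at w1, so Box p is false at w1.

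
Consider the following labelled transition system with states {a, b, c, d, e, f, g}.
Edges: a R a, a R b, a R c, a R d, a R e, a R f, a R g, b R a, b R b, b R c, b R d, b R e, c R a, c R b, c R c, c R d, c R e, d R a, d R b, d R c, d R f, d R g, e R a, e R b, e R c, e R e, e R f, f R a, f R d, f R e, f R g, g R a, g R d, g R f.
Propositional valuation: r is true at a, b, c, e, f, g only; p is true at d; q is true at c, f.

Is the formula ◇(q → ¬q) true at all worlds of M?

Yes

Let φ = ◇(q → ¬q). Evaluate φ at each world:
  a (successors {a, b, c, d, e, f, g}): φ is true.
  b (successors {a, b, c, d, e}): φ is true.
  c (successors {a, b, c, d, e}): φ is true.
  d (successors {a, b, c, f, g}): φ is true.
  e (successors {a, b, c, e, f}): φ is true.
  f (successors {a, d, e, g}): φ is true.
  g (successors {a, d, f}): φ is true.
For instance, at g:
  At g: ◇(q → ¬q) requires q → ¬q at some successor in {a, d, f}.
    q → ¬q holds at a, so ◇(q → ¬q) is true at g.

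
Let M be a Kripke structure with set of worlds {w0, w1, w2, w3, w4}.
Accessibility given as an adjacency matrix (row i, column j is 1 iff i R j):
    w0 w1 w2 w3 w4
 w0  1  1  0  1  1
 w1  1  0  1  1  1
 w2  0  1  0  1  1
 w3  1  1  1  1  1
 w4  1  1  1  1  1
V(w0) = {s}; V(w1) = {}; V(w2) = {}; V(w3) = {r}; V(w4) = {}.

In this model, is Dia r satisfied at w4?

Yes

At w4: Dia r requires r at some successor in {w0, w1, w2, w3, w4}.
  r holds at w3, so Dia r is true at w4.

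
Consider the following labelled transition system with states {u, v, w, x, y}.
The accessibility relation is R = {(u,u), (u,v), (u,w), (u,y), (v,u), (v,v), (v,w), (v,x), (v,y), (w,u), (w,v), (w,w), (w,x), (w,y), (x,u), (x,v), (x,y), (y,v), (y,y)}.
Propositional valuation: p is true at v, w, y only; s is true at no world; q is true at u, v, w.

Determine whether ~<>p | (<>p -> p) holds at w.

At w: ~<>p is false, <>p -> p is true, so ~<>p | (<>p -> p) is true.
  At w: <>p is true, so ~<>p is false.
    At w: <>p requires p at some successor in {u, v, w, x, y}.
      p holds at v, so <>p is true at w.
  At w: <>p is true, p is true, so <>p -> p is true.
    At w: <>p requires p at some successor in {u, v, w, x, y}.
      p holds at v, so <>p is true at w.

Yes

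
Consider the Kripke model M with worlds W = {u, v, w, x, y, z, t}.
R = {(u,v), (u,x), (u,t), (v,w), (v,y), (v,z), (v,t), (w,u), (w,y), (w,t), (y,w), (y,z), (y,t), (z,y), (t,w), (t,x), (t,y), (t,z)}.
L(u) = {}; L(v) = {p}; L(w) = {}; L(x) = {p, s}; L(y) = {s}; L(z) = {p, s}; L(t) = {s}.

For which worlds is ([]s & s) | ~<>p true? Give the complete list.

w, x, z

Recall that []ψ holds at a world iff ψ holds at every accessible world, and <>ψ holds iff ψ holds at some accessible world.
Let φ = ([]s & s) | ~<>p. Evaluate φ at each world:
  u (successors {v, x, t}): φ is false.
  v (successors {w, y, z, t}): φ is false.
  w (successors {u, y, t}): φ is true.
  x (successors ∅): φ is true.
  y (successors {w, z, t}): φ is false.
  z (successors {y}): φ is true.
  t (successors {w, x, y, z}): φ is false.
For instance, at w:
  At w: []s & s is false, ~<>p is true, so ([]s & s) | ~<>p is true.
    At w: []s is false, s is false, so []s & s is false.
      At w: []s requires s at every successor {u, y, t}.
        s fails at u, so []s is false at w.
    At w: <>p is false, so ~<>p is true.
      At w: <>p requires p at some successor in {u, y, t}.
        At u: p is false.
        At y: p is false.
        At t: p is false.
      So <>p is false at w.
Satisfying worlds: {w, x, z}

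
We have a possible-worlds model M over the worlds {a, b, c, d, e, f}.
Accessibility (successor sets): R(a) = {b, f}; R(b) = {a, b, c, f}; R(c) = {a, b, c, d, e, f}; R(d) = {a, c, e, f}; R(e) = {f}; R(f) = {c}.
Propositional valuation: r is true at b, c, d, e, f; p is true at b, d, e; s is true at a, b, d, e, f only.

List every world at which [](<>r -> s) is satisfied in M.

a, e

Recall that []ψ holds at a world iff ψ holds at every accessible world, and <>ψ holds iff ψ holds at some accessible world.
Let φ = [](<>r -> s). Evaluate φ at each world:
  a (successors {b, f}): φ is true.
  b (successors {a, b, c, f}): φ is false.
  c (successors {a, b, c, d, e, f}): φ is false.
  d (successors {a, c, e, f}): φ is false.
  e (successors {f}): φ is true.
  f (successors {c}): φ is false.
For instance, at d:
  At d: [](<>r -> s) requires <>r -> s at every successor {a, c, e, f}.
    <>r -> s fails at c, so [](<>r -> s) is false at d.
      At c: <>r is true, s is false, so <>r -> s is false.
Satisfying worlds: {a, e}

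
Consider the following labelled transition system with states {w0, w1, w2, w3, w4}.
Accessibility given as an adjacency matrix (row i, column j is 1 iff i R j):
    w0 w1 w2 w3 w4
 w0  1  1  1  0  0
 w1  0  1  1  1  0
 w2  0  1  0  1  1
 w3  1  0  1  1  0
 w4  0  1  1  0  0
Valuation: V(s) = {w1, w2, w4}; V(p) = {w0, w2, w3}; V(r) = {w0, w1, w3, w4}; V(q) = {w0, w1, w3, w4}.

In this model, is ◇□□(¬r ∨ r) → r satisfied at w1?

Yes

At w1: ◇□□(¬r ∨ r) is true, r is true, so ◇□□(¬r ∨ r) → r is true.
  At w1: ◇□□(¬r ∨ r) requires □□(¬r ∨ r) at some successor in {w1, w2, w3}.
    □□(¬r ∨ r) holds at w1, so ◇□□(¬r ∨ r) is true at w1.
      At w1: □□(¬r ∨ r) requires □(¬r ∨ r) at every successor {w1, w2, w3}.
        At w1: □(¬r ∨ r) is true.
        At w2: □(¬r ∨ r) is true.
        At w3: □(¬r ∨ r) is true.
      So □□(¬r ∨ r) is true at w1.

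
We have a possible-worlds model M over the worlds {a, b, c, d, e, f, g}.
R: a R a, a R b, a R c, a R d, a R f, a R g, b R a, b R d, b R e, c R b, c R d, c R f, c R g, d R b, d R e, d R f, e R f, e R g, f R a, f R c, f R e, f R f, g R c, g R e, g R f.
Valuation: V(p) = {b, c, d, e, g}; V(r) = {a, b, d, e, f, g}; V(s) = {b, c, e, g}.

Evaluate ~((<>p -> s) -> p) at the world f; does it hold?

No

At f: (<>p -> s) -> p is true, so ~((<>p -> s) -> p) is false.
  At f: <>p -> s is false, p is false, so (<>p -> s) -> p is true.
    At f: <>p is true, s is false, so <>p -> s is false.
      At f: <>p requires p at some successor in {a, c, e, f}.
        p holds at c, so <>p is true at f.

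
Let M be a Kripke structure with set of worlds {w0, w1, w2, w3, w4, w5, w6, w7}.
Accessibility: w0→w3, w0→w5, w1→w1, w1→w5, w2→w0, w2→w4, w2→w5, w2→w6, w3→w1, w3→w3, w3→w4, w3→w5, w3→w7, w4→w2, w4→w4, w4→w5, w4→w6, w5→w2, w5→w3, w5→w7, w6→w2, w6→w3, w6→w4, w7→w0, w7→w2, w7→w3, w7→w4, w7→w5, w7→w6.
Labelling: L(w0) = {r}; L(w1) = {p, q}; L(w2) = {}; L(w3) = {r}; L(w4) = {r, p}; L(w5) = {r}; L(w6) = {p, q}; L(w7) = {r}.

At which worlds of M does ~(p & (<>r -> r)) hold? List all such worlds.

Let φ = ~(p & (<>r -> r)). Evaluate φ at each world:
  w0 (successors {w3, w5}): φ is true.
  w1 (successors {w1, w5}): φ is true.
  w2 (successors {w0, w4, w5, w6}): φ is true.
  w3 (successors {w1, w3, w4, w5, w7}): φ is true.
  w4 (successors {w2, w4, w5, w6}): φ is false.
  w5 (successors {w2, w3, w7}): φ is true.
  w6 (successors {w2, w3, w4}): φ is true.
  w7 (successors {w0, w2, w3, w4, w5, w6}): φ is true.
For instance, at w4:
  At w4: p & (<>r -> r) is true, so ~(p & (<>r -> r)) is false.
    At w4: p is true, <>r -> r is true, so p & (<>r -> r) is true.
      At w4: <>r is true, r is true, so <>r -> r is true.
Satisfying worlds: {w0, w1, w2, w3, w5, w6, w7}

w0, w1, w2, w3, w5, w6, w7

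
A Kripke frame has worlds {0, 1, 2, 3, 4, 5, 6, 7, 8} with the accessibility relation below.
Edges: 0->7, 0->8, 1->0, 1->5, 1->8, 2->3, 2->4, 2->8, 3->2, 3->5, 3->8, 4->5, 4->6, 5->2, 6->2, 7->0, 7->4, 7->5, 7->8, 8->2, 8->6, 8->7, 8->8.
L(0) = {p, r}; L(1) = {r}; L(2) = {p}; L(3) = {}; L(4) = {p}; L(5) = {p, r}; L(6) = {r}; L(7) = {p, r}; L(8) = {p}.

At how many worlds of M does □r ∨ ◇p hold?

Let φ = □r ∨ ◇p. Evaluate φ at each world:
  0 (successors {7, 8}): φ is true.
  1 (successors {0, 5, 8}): φ is true.
  2 (successors {3, 4, 8}): φ is true.
  3 (successors {2, 5, 8}): φ is true.
  4 (successors {5, 6}): φ is true.
  5 (successors {2}): φ is true.
  6 (successors {2}): φ is true.
  7 (successors {0, 4, 5, 8}): φ is true.
  8 (successors {2, 6, 7, 8}): φ is true.
For instance, at 1:
  At 1: □r is false, ◇p is true, so □r ∨ ◇p is true.
    At 1: □r requires r at every successor {0, 5, 8}.
      r fails at 8, so □r is false at 1.
    At 1: ◇p requires p at some successor in {0, 5, 8}.
      p holds at 0, so ◇p is true at 1.
Satisfying worlds: {0, 1, 2, 3, 4, 5, 6, 7, 8}

9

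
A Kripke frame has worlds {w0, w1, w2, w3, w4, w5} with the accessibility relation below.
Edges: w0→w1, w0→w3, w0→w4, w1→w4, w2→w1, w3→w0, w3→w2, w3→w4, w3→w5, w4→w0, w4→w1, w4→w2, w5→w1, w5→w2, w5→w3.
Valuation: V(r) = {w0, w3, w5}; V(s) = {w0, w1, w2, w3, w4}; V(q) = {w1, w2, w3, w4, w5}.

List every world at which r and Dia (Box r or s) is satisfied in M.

Let φ = r and Dia (Box r or s). Evaluate φ at each world:
  w0 (successors {w1, w3, w4}): φ is true.
  w1 (successors {w4}): φ is false.
  w2 (successors {w1}): φ is false.
  w3 (successors {w0, w2, w4, w5}): φ is true.
  w4 (successors {w0, w1, w2}): φ is false.
  w5 (successors {w1, w2, w3}): φ is true.
For instance, at w5:
  At w5: r is true, Dia (Box r or s) is true, so r and Dia (Box r or s) is true.
    At w5: Dia (Box r or s) requires Box r or s at some successor in {w1, w2, w3}.
      Box r or s holds at w1, so Dia (Box r or s) is true at w5.
Satisfying worlds: {w0, w3, w5}

w0, w3, w5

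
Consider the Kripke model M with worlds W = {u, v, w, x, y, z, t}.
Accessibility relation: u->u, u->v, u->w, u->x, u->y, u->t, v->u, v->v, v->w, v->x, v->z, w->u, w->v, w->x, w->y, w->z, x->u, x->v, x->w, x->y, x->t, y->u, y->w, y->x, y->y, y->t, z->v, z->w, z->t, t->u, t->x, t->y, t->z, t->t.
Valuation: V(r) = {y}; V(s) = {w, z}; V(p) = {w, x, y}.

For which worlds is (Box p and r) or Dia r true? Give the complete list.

u, w, x, y, t

Let φ = (Box p and r) or Dia r. Evaluate φ at each world:
  u (successors {u, v, w, x, y, t}): φ is true.
  v (successors {u, v, w, x, z}): φ is false.
  w (successors {u, v, x, y, z}): φ is true.
  x (successors {u, v, w, y, t}): φ is true.
  y (successors {u, w, x, y, t}): φ is true.
  z (successors {v, w, t}): φ is false.
  t (successors {u, x, y, z, t}): φ is true.
For instance, at u:
  At u: Box p and r is false, Dia r is true, so (Box p and r) or Dia r is true.
    At u: Box p is false, r is false, so Box p and r is false.
      At u: Box p requires p at every successor {u, v, w, x, y, t}.
        p fails at u, so Box p is false at u.
    At u: Dia r requires r at some successor in {u, v, w, x, y, t}.
      r holds at y, so Dia r is true at u.
Satisfying worlds: {u, w, x, y, t}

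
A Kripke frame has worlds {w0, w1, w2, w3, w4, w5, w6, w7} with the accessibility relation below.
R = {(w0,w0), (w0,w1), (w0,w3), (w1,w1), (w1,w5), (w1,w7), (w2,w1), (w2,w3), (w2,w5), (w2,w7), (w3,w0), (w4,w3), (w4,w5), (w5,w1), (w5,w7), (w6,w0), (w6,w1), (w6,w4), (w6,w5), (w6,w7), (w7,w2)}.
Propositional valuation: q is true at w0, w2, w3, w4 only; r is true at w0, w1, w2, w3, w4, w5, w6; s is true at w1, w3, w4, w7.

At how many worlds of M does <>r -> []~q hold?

Let φ = <>r -> []~q. Evaluate φ at each world:
  w0 (successors {w0, w1, w3}): φ is false.
  w1 (successors {w1, w5, w7}): φ is true.
  w2 (successors {w1, w3, w5, w7}): φ is false.
  w3 (successors {w0}): φ is false.
  w4 (successors {w3, w5}): φ is false.
  w5 (successors {w1, w7}): φ is true.
  w6 (successors {w0, w1, w4, w5, w7}): φ is false.
  w7 (successors {w2}): φ is false.
For instance, at w6:
  At w6: <>r is true, []~q is false, so <>r -> []~q is false.
    At w6: <>r requires r at some successor in {w0, w1, w4, w5, w7}.
      r holds at w0, so <>r is true at w6.
    At w6: []~q requires ~q at every successor {w0, w1, w4, w5, w7}.
      ~q fails at w0, so []~q is false at w6.
Satisfying worlds: {w1, w5}

2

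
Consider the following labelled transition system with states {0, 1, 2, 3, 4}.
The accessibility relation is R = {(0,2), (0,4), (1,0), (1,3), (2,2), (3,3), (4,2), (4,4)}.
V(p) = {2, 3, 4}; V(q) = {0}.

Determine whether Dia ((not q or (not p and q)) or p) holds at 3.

Recall that Dia ψ holds at a world iff ψ holds at some accessible world.
At 3: Dia ((not q or (not p and q)) or p) requires (not q or (not p and q)) or p at some successor in {3}.
  (not q or (not p and q)) or p holds at 3, so Dia ((not q or (not p and q)) or p) is true at 3.

Yes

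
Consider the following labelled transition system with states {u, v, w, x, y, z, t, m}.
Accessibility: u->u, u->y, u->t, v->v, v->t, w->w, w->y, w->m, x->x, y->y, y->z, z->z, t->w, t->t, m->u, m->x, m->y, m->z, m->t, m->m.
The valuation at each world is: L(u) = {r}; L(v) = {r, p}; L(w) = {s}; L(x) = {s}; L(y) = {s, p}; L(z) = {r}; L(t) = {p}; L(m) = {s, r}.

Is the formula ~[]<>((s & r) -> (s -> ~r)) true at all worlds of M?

Recall that []ψ holds at a world iff ψ holds at every accessible world, and <>ψ holds iff ψ holds at some accessible world.
Let φ = ~[]<>((s & r) -> (s -> ~r)). Evaluate φ at each world:
  u (successors {u, y, t}): φ is false.
  v (successors {v, t}): φ is false.
  w (successors {w, y, m}): φ is false.
  x (successors {x}): φ is false.
  y (successors {y, z}): φ is false.
  z (successors {z}): φ is false.
  t (successors {w, t}): φ is false.
  m (successors {u, x, y, z, t, m}): φ is false.
Detail at u (counterexample):
  At u: []<>((s & r) -> (s -> ~r)) is true, so ~[]<>((s & r) -> (s -> ~r)) is false.
    At u: []<>((s & r) -> (s -> ~r)) requires <>((s & r) -> (s -> ~r)) at every successor {u, y, t}.
      At u: <>((s & r) -> (s -> ~r)) is true.
      At y: <>((s & r) -> (s -> ~r)) is true.
      At t: <>((s & r) -> (s -> ~r)) is true.
    So []<>((s & r) -> (s -> ~r)) is true at u.

No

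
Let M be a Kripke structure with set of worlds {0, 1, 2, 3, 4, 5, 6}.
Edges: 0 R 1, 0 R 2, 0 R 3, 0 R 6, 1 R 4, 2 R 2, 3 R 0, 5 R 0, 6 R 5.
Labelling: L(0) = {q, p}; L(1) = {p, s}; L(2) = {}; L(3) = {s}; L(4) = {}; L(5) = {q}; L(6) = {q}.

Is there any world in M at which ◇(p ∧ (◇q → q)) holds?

Let φ = ◇(p ∧ (◇q → q)). Evaluate φ at each world:
  0 (successors {1, 2, 3, 6}): φ is true.
  1 (successors {4}): φ is false.
  2 (successors {2}): φ is false.
  3 (successors {0}): φ is true.
  4 (successors ∅): φ is false.
  5 (successors {0}): φ is true.
  6 (successors {5}): φ is false.
Detail at 0 (witness):
  At 0: ◇(p ∧ (◇q → q)) requires p ∧ (◇q → q) at some successor in {1, 2, 3, 6}.
    p ∧ (◇q → q) holds at 1, so ◇(p ∧ (◇q → q)) is true at 0.
      At 1: p is true, ◇q → q is true, so p ∧ (◇q → q) is true.

Yes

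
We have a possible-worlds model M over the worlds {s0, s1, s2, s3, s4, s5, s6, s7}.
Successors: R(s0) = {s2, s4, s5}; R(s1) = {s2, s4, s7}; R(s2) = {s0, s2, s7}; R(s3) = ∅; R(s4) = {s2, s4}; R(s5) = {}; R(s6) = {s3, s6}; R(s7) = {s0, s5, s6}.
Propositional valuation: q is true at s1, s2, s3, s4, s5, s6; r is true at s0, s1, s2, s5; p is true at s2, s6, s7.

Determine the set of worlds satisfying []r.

Let φ = []r. Evaluate φ at each world:
  s0 (successors {s2, s4, s5}): φ is false.
  s1 (successors {s2, s4, s7}): φ is false.
  s2 (successors {s0, s2, s7}): φ is false.
  s3 (successors ∅): φ is true.
  s4 (successors {s2, s4}): φ is false.
  s5 (successors ∅): φ is true.
  s6 (successors {s3, s6}): φ is false.
  s7 (successors {s0, s5, s6}): φ is false.
For instance, at s0:
  At s0: []r requires r at every successor {s2, s4, s5}.
    r fails at s4, so []r is false at s0.
Satisfying worlds: {s3, s5}

s3, s5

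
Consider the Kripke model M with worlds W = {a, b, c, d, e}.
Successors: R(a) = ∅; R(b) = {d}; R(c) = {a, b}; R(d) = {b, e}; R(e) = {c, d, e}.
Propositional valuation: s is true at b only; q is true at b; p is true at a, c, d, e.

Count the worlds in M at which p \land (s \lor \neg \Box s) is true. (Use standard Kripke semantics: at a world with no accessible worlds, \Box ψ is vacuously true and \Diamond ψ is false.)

Recall that \Box ψ holds at a world iff ψ holds at every accessible world, and \Diamond ψ holds iff ψ holds at some accessible world.
Let φ = p \land (s \lor \neg \Box s). Evaluate φ at each world:
  a (successors ∅): φ is false.
  b (successors {d}): φ is false.
  c (successors {a, b}): φ is true.
  d (successors {b, e}): φ is true.
  e (successors {c, d, e}): φ is true.
For instance, at e:
  At e: p is true, s \lor \neg \Box s is true, so p \land (s \lor \neg \Box s) is true.
    At e: s is false, \neg \Box s is true, so s \lor \neg \Box s is true.
      At e: \Box s is false, so \neg \Box s is true.
Satisfying worlds: {c, d, e}

3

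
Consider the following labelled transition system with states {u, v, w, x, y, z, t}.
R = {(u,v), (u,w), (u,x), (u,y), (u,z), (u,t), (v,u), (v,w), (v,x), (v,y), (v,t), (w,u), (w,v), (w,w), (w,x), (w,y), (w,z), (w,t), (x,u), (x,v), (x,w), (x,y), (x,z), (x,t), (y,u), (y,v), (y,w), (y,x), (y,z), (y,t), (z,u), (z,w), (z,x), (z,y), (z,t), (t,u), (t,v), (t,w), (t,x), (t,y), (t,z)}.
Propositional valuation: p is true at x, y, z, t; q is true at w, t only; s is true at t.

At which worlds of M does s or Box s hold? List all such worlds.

t

Recall that Box ψ holds at a world iff ψ holds at every accessible world, and Dia ψ holds iff ψ holds at some accessible world.
Let φ = s or Box s. Evaluate φ at each world:
  u (successors {v, w, x, y, z, t}): φ is false.
  v (successors {u, w, x, y, t}): φ is false.
  w (successors {u, v, w, x, y, z, t}): φ is false.
  x (successors {u, v, w, y, z, t}): φ is false.
  y (successors {u, v, w, x, z, t}): φ is false.
  z (successors {u, w, x, y, t}): φ is false.
  t (successors {u, v, w, x, y, z}): φ is true.
For instance, at z:
  At z: s is false, Box s is false, so s or Box s is false.
    At z: Box s requires s at every successor {u, w, x, y, t}.
      s fails at u, so Box s is false at z.
Satisfying worlds: {t}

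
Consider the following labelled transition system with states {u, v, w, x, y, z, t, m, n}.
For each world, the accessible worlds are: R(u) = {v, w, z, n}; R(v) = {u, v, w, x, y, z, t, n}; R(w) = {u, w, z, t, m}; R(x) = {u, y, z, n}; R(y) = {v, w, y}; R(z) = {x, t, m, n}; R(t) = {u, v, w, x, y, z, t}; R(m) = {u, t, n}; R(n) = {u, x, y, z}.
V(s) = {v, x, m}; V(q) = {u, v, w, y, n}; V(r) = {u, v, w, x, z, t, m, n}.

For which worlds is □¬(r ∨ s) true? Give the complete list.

Let φ = □¬(r ∨ s). Evaluate φ at each world:
  u (successors {v, w, z, n}): φ is false.
  v (successors {u, v, w, x, y, z, t, n}): φ is false.
  w (successors {u, w, z, t, m}): φ is false.
  x (successors {u, y, z, n}): φ is false.
  y (successors {v, w, y}): φ is false.
  z (successors {x, t, m, n}): φ is false.
  t (successors {u, v, w, x, y, z, t}): φ is false.
  m (successors {u, t, n}): φ is false.
  n (successors {u, x, y, z}): φ is false.
For instance, at u:
  At u: □¬(r ∨ s) requires ¬(r ∨ s) at every successor {v, w, z, n}.
    ¬(r ∨ s) fails at v, so □¬(r ∨ s) is false at u.
Satisfying worlds: none.

none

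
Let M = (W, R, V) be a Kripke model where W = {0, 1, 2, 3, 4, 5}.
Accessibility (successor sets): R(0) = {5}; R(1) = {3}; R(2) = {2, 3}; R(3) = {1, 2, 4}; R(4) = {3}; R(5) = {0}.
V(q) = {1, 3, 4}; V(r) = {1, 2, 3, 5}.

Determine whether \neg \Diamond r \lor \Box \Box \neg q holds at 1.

No

At 1: \neg \Diamond r is false, \Box \Box \neg q is false, so \neg \Diamond r \lor \Box \Box \neg q is false.
  At 1: \Diamond r is true, so \neg \Diamond r is false.
    At 1: \Diamond r requires r at some successor in {3}.
      r holds at 3, so \Diamond r is true at 1.
  At 1: \Box \Box \neg q requires \Box \neg q at every successor {3}.
    \Box \neg q fails at 3, so \Box \Box \neg q is false at 1.
      At 3: \Box \neg q requires \neg q at every successor {1, 2, 4}.
        \neg q fails at 1, so \Box \neg q is false at 3.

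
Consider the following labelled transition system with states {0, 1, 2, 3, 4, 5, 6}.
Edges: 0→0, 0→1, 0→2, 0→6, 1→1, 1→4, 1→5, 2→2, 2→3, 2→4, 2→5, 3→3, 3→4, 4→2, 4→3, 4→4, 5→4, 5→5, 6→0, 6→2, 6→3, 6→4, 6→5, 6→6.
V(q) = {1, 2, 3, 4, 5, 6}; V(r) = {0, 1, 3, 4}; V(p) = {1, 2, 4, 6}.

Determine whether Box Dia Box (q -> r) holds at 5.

At 5: Box Dia Box (q -> r) requires Dia Box (q -> r) at every successor {4, 5}.
  Dia Box (q -> r) fails at 5, so Box Dia Box (q -> r) is false at 5.
    At 5: Dia Box (q -> r) requires Box (q -> r) at some successor in {4, 5}.
      At 4: Box (q -> r) is false.
      At 5: Box (q -> r) is false.
    So Dia Box (q -> r) is false at 5.

No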